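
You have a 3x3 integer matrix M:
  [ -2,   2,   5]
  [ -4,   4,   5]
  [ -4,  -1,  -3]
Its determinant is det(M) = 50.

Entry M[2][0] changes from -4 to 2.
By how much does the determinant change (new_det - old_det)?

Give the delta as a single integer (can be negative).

Answer: -60

Derivation:
Cofactor C_20 = -10
Entry delta = 2 - -4 = 6
Det delta = entry_delta * cofactor = 6 * -10 = -60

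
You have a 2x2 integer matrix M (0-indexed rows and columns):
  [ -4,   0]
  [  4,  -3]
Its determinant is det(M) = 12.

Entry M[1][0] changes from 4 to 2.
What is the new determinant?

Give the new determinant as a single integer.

Answer: 12

Derivation:
det is linear in row 1: changing M[1][0] by delta changes det by delta * cofactor(1,0).
Cofactor C_10 = (-1)^(1+0) * minor(1,0) = 0
Entry delta = 2 - 4 = -2
Det delta = -2 * 0 = 0
New det = 12 + 0 = 12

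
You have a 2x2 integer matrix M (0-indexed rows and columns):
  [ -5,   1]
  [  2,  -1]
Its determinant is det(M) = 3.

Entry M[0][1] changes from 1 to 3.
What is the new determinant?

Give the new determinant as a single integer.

det is linear in row 0: changing M[0][1] by delta changes det by delta * cofactor(0,1).
Cofactor C_01 = (-1)^(0+1) * minor(0,1) = -2
Entry delta = 3 - 1 = 2
Det delta = 2 * -2 = -4
New det = 3 + -4 = -1

Answer: -1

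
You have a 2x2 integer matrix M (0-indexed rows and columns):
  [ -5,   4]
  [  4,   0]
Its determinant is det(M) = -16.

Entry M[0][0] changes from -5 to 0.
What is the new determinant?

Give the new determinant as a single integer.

Answer: -16

Derivation:
det is linear in row 0: changing M[0][0] by delta changes det by delta * cofactor(0,0).
Cofactor C_00 = (-1)^(0+0) * minor(0,0) = 0
Entry delta = 0 - -5 = 5
Det delta = 5 * 0 = 0
New det = -16 + 0 = -16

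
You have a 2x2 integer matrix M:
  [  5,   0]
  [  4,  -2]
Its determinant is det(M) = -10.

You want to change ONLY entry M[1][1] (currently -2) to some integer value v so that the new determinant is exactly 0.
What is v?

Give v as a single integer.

det is linear in entry M[1][1]: det = old_det + (v - -2) * C_11
Cofactor C_11 = 5
Want det = 0: -10 + (v - -2) * 5 = 0
  (v - -2) = 10 / 5 = 2
  v = -2 + (2) = 0

Answer: 0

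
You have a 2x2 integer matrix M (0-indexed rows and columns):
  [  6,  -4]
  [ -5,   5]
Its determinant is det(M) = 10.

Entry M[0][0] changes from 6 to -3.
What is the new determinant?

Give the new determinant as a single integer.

Answer: -35

Derivation:
det is linear in row 0: changing M[0][0] by delta changes det by delta * cofactor(0,0).
Cofactor C_00 = (-1)^(0+0) * minor(0,0) = 5
Entry delta = -3 - 6 = -9
Det delta = -9 * 5 = -45
New det = 10 + -45 = -35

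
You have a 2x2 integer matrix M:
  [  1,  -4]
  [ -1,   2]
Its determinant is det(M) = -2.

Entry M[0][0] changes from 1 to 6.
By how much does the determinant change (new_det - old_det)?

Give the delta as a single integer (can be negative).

Cofactor C_00 = 2
Entry delta = 6 - 1 = 5
Det delta = entry_delta * cofactor = 5 * 2 = 10

Answer: 10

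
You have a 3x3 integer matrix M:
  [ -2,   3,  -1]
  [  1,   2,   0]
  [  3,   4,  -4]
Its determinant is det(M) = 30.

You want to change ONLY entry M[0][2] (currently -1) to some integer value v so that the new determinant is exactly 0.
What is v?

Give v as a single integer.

Answer: 14

Derivation:
det is linear in entry M[0][2]: det = old_det + (v - -1) * C_02
Cofactor C_02 = -2
Want det = 0: 30 + (v - -1) * -2 = 0
  (v - -1) = -30 / -2 = 15
  v = -1 + (15) = 14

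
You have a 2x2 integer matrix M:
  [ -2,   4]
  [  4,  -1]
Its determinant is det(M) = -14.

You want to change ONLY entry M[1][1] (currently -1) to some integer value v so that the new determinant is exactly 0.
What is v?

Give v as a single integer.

Answer: -8

Derivation:
det is linear in entry M[1][1]: det = old_det + (v - -1) * C_11
Cofactor C_11 = -2
Want det = 0: -14 + (v - -1) * -2 = 0
  (v - -1) = 14 / -2 = -7
  v = -1 + (-7) = -8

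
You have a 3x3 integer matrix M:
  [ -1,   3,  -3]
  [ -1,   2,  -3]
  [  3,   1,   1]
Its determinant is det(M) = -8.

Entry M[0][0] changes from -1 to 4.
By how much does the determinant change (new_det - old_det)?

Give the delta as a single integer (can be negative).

Answer: 25

Derivation:
Cofactor C_00 = 5
Entry delta = 4 - -1 = 5
Det delta = entry_delta * cofactor = 5 * 5 = 25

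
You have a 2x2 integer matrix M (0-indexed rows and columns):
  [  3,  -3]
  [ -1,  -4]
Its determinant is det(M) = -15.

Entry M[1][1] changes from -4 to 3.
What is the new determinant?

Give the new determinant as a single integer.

det is linear in row 1: changing M[1][1] by delta changes det by delta * cofactor(1,1).
Cofactor C_11 = (-1)^(1+1) * minor(1,1) = 3
Entry delta = 3 - -4 = 7
Det delta = 7 * 3 = 21
New det = -15 + 21 = 6

Answer: 6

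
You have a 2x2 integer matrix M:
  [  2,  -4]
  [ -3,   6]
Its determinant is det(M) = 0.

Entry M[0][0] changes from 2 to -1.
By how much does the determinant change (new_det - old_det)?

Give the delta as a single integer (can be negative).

Cofactor C_00 = 6
Entry delta = -1 - 2 = -3
Det delta = entry_delta * cofactor = -3 * 6 = -18

Answer: -18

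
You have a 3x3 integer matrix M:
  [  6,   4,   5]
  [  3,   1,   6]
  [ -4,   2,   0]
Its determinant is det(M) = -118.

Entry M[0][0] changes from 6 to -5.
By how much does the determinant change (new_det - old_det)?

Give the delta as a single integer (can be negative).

Cofactor C_00 = -12
Entry delta = -5 - 6 = -11
Det delta = entry_delta * cofactor = -11 * -12 = 132

Answer: 132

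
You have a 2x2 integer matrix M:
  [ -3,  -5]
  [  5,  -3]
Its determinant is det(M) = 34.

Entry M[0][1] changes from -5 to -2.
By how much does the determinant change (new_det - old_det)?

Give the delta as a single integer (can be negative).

Answer: -15

Derivation:
Cofactor C_01 = -5
Entry delta = -2 - -5 = 3
Det delta = entry_delta * cofactor = 3 * -5 = -15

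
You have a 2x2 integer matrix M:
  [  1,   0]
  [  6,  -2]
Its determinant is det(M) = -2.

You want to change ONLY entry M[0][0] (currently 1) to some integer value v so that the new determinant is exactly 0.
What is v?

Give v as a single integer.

Answer: 0

Derivation:
det is linear in entry M[0][0]: det = old_det + (v - 1) * C_00
Cofactor C_00 = -2
Want det = 0: -2 + (v - 1) * -2 = 0
  (v - 1) = 2 / -2 = -1
  v = 1 + (-1) = 0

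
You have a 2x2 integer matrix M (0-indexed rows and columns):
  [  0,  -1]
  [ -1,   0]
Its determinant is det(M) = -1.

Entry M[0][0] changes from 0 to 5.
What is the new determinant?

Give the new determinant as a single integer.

det is linear in row 0: changing M[0][0] by delta changes det by delta * cofactor(0,0).
Cofactor C_00 = (-1)^(0+0) * minor(0,0) = 0
Entry delta = 5 - 0 = 5
Det delta = 5 * 0 = 0
New det = -1 + 0 = -1

Answer: -1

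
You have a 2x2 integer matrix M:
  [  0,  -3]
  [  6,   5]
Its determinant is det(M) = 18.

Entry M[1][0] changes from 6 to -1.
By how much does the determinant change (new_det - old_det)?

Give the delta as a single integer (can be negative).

Answer: -21

Derivation:
Cofactor C_10 = 3
Entry delta = -1 - 6 = -7
Det delta = entry_delta * cofactor = -7 * 3 = -21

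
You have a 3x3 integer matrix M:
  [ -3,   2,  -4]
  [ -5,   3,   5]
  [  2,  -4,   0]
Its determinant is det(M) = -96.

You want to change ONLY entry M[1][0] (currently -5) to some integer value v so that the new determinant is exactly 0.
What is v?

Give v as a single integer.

Answer: 1

Derivation:
det is linear in entry M[1][0]: det = old_det + (v - -5) * C_10
Cofactor C_10 = 16
Want det = 0: -96 + (v - -5) * 16 = 0
  (v - -5) = 96 / 16 = 6
  v = -5 + (6) = 1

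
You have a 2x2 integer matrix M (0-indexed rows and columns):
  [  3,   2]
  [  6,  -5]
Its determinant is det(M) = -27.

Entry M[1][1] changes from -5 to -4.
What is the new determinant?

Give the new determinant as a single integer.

det is linear in row 1: changing M[1][1] by delta changes det by delta * cofactor(1,1).
Cofactor C_11 = (-1)^(1+1) * minor(1,1) = 3
Entry delta = -4 - -5 = 1
Det delta = 1 * 3 = 3
New det = -27 + 3 = -24

Answer: -24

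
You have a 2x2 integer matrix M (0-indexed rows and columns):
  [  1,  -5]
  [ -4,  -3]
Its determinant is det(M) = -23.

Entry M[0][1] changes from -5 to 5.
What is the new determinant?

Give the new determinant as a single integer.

Answer: 17

Derivation:
det is linear in row 0: changing M[0][1] by delta changes det by delta * cofactor(0,1).
Cofactor C_01 = (-1)^(0+1) * minor(0,1) = 4
Entry delta = 5 - -5 = 10
Det delta = 10 * 4 = 40
New det = -23 + 40 = 17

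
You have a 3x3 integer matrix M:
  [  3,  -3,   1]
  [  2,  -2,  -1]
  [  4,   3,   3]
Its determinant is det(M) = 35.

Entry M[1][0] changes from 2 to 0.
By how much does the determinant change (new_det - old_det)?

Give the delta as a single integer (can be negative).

Answer: -24

Derivation:
Cofactor C_10 = 12
Entry delta = 0 - 2 = -2
Det delta = entry_delta * cofactor = -2 * 12 = -24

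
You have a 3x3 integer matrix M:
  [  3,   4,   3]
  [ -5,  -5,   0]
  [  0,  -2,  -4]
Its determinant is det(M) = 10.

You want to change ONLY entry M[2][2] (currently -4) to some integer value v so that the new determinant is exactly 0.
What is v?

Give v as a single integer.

Answer: -6

Derivation:
det is linear in entry M[2][2]: det = old_det + (v - -4) * C_22
Cofactor C_22 = 5
Want det = 0: 10 + (v - -4) * 5 = 0
  (v - -4) = -10 / 5 = -2
  v = -4 + (-2) = -6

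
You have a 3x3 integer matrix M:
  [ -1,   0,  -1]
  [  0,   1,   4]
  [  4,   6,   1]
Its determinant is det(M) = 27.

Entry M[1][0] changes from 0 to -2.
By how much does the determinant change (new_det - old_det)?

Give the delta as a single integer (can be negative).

Answer: 12

Derivation:
Cofactor C_10 = -6
Entry delta = -2 - 0 = -2
Det delta = entry_delta * cofactor = -2 * -6 = 12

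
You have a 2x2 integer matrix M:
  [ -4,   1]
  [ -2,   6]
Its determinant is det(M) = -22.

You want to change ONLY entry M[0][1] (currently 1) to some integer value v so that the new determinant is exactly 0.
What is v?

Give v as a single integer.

det is linear in entry M[0][1]: det = old_det + (v - 1) * C_01
Cofactor C_01 = 2
Want det = 0: -22 + (v - 1) * 2 = 0
  (v - 1) = 22 / 2 = 11
  v = 1 + (11) = 12

Answer: 12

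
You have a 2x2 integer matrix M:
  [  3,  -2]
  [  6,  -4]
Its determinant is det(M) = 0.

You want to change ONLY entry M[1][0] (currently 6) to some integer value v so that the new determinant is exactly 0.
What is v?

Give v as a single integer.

Answer: 6

Derivation:
det is linear in entry M[1][0]: det = old_det + (v - 6) * C_10
Cofactor C_10 = 2
Want det = 0: 0 + (v - 6) * 2 = 0
  (v - 6) = 0 / 2 = 0
  v = 6 + (0) = 6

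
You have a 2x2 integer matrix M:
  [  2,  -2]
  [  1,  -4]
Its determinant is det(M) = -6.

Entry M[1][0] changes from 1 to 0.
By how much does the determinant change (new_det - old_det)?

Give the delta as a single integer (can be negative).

Cofactor C_10 = 2
Entry delta = 0 - 1 = -1
Det delta = entry_delta * cofactor = -1 * 2 = -2

Answer: -2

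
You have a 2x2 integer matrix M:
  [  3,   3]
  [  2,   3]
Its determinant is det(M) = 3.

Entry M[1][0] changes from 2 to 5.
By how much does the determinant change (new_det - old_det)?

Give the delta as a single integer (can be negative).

Cofactor C_10 = -3
Entry delta = 5 - 2 = 3
Det delta = entry_delta * cofactor = 3 * -3 = -9

Answer: -9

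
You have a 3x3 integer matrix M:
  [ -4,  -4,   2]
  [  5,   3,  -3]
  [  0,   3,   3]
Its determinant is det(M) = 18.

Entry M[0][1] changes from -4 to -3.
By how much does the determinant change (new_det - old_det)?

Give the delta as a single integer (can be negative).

Cofactor C_01 = -15
Entry delta = -3 - -4 = 1
Det delta = entry_delta * cofactor = 1 * -15 = -15

Answer: -15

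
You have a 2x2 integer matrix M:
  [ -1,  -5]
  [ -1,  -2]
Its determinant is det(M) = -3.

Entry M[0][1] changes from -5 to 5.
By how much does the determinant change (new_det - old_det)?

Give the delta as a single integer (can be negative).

Cofactor C_01 = 1
Entry delta = 5 - -5 = 10
Det delta = entry_delta * cofactor = 10 * 1 = 10

Answer: 10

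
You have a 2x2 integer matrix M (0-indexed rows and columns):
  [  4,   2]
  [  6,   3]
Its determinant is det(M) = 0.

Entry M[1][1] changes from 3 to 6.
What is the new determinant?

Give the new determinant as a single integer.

Answer: 12

Derivation:
det is linear in row 1: changing M[1][1] by delta changes det by delta * cofactor(1,1).
Cofactor C_11 = (-1)^(1+1) * minor(1,1) = 4
Entry delta = 6 - 3 = 3
Det delta = 3 * 4 = 12
New det = 0 + 12 = 12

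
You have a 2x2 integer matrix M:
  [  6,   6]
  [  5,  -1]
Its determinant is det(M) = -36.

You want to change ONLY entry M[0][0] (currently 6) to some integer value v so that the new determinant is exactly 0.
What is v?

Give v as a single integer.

Answer: -30

Derivation:
det is linear in entry M[0][0]: det = old_det + (v - 6) * C_00
Cofactor C_00 = -1
Want det = 0: -36 + (v - 6) * -1 = 0
  (v - 6) = 36 / -1 = -36
  v = 6 + (-36) = -30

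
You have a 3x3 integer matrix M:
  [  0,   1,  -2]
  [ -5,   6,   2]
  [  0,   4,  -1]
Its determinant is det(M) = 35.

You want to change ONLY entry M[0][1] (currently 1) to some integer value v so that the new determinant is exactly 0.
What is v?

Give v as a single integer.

Answer: 8

Derivation:
det is linear in entry M[0][1]: det = old_det + (v - 1) * C_01
Cofactor C_01 = -5
Want det = 0: 35 + (v - 1) * -5 = 0
  (v - 1) = -35 / -5 = 7
  v = 1 + (7) = 8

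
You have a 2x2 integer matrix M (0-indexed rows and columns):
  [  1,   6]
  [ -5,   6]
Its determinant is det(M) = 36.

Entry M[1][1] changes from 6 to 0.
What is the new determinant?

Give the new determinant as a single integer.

det is linear in row 1: changing M[1][1] by delta changes det by delta * cofactor(1,1).
Cofactor C_11 = (-1)^(1+1) * minor(1,1) = 1
Entry delta = 0 - 6 = -6
Det delta = -6 * 1 = -6
New det = 36 + -6 = 30

Answer: 30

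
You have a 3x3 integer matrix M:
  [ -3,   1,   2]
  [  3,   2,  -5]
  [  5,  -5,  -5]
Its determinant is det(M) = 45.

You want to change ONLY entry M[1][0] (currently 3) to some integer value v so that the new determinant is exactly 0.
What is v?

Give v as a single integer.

Answer: 12

Derivation:
det is linear in entry M[1][0]: det = old_det + (v - 3) * C_10
Cofactor C_10 = -5
Want det = 0: 45 + (v - 3) * -5 = 0
  (v - 3) = -45 / -5 = 9
  v = 3 + (9) = 12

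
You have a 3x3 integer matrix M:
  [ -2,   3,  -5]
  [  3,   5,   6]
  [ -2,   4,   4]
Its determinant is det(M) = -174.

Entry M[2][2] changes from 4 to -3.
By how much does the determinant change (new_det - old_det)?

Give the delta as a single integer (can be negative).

Cofactor C_22 = -19
Entry delta = -3 - 4 = -7
Det delta = entry_delta * cofactor = -7 * -19 = 133

Answer: 133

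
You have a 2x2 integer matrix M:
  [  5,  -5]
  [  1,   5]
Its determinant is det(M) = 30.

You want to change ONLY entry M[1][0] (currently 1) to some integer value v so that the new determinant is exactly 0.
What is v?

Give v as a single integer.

det is linear in entry M[1][0]: det = old_det + (v - 1) * C_10
Cofactor C_10 = 5
Want det = 0: 30 + (v - 1) * 5 = 0
  (v - 1) = -30 / 5 = -6
  v = 1 + (-6) = -5

Answer: -5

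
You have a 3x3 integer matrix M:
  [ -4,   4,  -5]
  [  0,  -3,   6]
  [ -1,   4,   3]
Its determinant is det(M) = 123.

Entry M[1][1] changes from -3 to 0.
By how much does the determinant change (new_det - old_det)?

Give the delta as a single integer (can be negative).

Cofactor C_11 = -17
Entry delta = 0 - -3 = 3
Det delta = entry_delta * cofactor = 3 * -17 = -51

Answer: -51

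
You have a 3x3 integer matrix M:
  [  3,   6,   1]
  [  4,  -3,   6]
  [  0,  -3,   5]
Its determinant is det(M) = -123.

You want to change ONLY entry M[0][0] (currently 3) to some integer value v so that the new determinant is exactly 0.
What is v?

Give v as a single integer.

Answer: 44

Derivation:
det is linear in entry M[0][0]: det = old_det + (v - 3) * C_00
Cofactor C_00 = 3
Want det = 0: -123 + (v - 3) * 3 = 0
  (v - 3) = 123 / 3 = 41
  v = 3 + (41) = 44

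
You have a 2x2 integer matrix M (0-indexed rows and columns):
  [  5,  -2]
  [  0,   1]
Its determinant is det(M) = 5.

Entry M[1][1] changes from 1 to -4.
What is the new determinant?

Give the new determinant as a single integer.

Answer: -20

Derivation:
det is linear in row 1: changing M[1][1] by delta changes det by delta * cofactor(1,1).
Cofactor C_11 = (-1)^(1+1) * minor(1,1) = 5
Entry delta = -4 - 1 = -5
Det delta = -5 * 5 = -25
New det = 5 + -25 = -20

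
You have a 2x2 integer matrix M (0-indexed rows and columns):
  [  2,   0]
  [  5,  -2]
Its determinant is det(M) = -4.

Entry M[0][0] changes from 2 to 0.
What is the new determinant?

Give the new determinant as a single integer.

Answer: 0

Derivation:
det is linear in row 0: changing M[0][0] by delta changes det by delta * cofactor(0,0).
Cofactor C_00 = (-1)^(0+0) * minor(0,0) = -2
Entry delta = 0 - 2 = -2
Det delta = -2 * -2 = 4
New det = -4 + 4 = 0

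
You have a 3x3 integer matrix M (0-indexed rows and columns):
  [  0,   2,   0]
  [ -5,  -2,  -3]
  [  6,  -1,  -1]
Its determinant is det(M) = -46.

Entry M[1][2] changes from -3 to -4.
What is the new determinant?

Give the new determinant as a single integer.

det is linear in row 1: changing M[1][2] by delta changes det by delta * cofactor(1,2).
Cofactor C_12 = (-1)^(1+2) * minor(1,2) = 12
Entry delta = -4 - -3 = -1
Det delta = -1 * 12 = -12
New det = -46 + -12 = -58

Answer: -58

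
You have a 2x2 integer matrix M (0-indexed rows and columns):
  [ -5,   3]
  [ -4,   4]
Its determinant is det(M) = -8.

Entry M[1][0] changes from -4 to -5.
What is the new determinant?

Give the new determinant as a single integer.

det is linear in row 1: changing M[1][0] by delta changes det by delta * cofactor(1,0).
Cofactor C_10 = (-1)^(1+0) * minor(1,0) = -3
Entry delta = -5 - -4 = -1
Det delta = -1 * -3 = 3
New det = -8 + 3 = -5

Answer: -5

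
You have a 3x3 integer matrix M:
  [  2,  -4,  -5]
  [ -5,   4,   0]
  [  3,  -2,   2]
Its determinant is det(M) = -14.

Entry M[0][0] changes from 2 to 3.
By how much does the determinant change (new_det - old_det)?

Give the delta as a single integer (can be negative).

Cofactor C_00 = 8
Entry delta = 3 - 2 = 1
Det delta = entry_delta * cofactor = 1 * 8 = 8

Answer: 8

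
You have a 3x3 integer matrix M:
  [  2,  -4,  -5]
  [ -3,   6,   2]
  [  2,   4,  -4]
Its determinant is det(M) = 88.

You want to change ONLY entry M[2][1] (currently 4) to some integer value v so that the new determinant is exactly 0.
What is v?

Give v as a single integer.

det is linear in entry M[2][1]: det = old_det + (v - 4) * C_21
Cofactor C_21 = 11
Want det = 0: 88 + (v - 4) * 11 = 0
  (v - 4) = -88 / 11 = -8
  v = 4 + (-8) = -4

Answer: -4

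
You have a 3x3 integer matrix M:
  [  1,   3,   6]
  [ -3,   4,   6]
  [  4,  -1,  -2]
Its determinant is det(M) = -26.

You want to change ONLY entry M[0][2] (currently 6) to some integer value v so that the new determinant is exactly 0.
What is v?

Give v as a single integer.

det is linear in entry M[0][2]: det = old_det + (v - 6) * C_02
Cofactor C_02 = -13
Want det = 0: -26 + (v - 6) * -13 = 0
  (v - 6) = 26 / -13 = -2
  v = 6 + (-2) = 4

Answer: 4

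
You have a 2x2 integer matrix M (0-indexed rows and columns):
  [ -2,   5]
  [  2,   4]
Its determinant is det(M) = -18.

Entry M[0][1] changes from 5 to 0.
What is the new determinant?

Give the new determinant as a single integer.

Answer: -8

Derivation:
det is linear in row 0: changing M[0][1] by delta changes det by delta * cofactor(0,1).
Cofactor C_01 = (-1)^(0+1) * minor(0,1) = -2
Entry delta = 0 - 5 = -5
Det delta = -5 * -2 = 10
New det = -18 + 10 = -8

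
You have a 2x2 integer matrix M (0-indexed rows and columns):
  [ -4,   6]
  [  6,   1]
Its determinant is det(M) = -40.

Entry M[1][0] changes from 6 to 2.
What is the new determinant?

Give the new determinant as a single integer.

Answer: -16

Derivation:
det is linear in row 1: changing M[1][0] by delta changes det by delta * cofactor(1,0).
Cofactor C_10 = (-1)^(1+0) * minor(1,0) = -6
Entry delta = 2 - 6 = -4
Det delta = -4 * -6 = 24
New det = -40 + 24 = -16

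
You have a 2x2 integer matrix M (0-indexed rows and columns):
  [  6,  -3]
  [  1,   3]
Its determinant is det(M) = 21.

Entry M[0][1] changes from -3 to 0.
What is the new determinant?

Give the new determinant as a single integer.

det is linear in row 0: changing M[0][1] by delta changes det by delta * cofactor(0,1).
Cofactor C_01 = (-1)^(0+1) * minor(0,1) = -1
Entry delta = 0 - -3 = 3
Det delta = 3 * -1 = -3
New det = 21 + -3 = 18

Answer: 18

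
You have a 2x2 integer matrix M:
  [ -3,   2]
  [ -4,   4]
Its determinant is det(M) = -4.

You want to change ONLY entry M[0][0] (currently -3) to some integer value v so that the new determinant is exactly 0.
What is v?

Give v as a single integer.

Answer: -2

Derivation:
det is linear in entry M[0][0]: det = old_det + (v - -3) * C_00
Cofactor C_00 = 4
Want det = 0: -4 + (v - -3) * 4 = 0
  (v - -3) = 4 / 4 = 1
  v = -3 + (1) = -2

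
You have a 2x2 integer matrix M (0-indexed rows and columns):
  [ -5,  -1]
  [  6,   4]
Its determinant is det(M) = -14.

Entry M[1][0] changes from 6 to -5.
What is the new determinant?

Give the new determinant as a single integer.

Answer: -25

Derivation:
det is linear in row 1: changing M[1][0] by delta changes det by delta * cofactor(1,0).
Cofactor C_10 = (-1)^(1+0) * minor(1,0) = 1
Entry delta = -5 - 6 = -11
Det delta = -11 * 1 = -11
New det = -14 + -11 = -25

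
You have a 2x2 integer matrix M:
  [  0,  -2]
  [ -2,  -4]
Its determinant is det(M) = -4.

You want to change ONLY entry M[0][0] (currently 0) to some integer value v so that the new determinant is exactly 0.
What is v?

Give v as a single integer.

Answer: -1

Derivation:
det is linear in entry M[0][0]: det = old_det + (v - 0) * C_00
Cofactor C_00 = -4
Want det = 0: -4 + (v - 0) * -4 = 0
  (v - 0) = 4 / -4 = -1
  v = 0 + (-1) = -1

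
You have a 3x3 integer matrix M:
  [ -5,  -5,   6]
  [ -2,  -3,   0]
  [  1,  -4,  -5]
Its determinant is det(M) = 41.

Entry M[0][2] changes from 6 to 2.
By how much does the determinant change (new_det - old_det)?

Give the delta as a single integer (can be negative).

Answer: -44

Derivation:
Cofactor C_02 = 11
Entry delta = 2 - 6 = -4
Det delta = entry_delta * cofactor = -4 * 11 = -44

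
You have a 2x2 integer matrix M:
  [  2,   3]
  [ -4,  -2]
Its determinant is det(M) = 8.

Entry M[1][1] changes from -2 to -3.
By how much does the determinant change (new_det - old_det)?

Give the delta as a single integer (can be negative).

Cofactor C_11 = 2
Entry delta = -3 - -2 = -1
Det delta = entry_delta * cofactor = -1 * 2 = -2

Answer: -2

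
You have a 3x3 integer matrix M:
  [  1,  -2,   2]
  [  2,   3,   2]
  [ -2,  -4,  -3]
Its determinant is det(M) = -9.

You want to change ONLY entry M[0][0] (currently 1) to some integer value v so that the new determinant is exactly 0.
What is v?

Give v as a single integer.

det is linear in entry M[0][0]: det = old_det + (v - 1) * C_00
Cofactor C_00 = -1
Want det = 0: -9 + (v - 1) * -1 = 0
  (v - 1) = 9 / -1 = -9
  v = 1 + (-9) = -8

Answer: -8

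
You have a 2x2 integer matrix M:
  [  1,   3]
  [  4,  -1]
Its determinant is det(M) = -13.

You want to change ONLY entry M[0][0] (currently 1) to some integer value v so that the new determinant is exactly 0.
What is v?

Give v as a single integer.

Answer: -12

Derivation:
det is linear in entry M[0][0]: det = old_det + (v - 1) * C_00
Cofactor C_00 = -1
Want det = 0: -13 + (v - 1) * -1 = 0
  (v - 1) = 13 / -1 = -13
  v = 1 + (-13) = -12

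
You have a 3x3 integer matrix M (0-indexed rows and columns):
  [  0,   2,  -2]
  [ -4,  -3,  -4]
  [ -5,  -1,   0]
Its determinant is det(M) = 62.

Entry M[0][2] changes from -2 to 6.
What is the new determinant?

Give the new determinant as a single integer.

det is linear in row 0: changing M[0][2] by delta changes det by delta * cofactor(0,2).
Cofactor C_02 = (-1)^(0+2) * minor(0,2) = -11
Entry delta = 6 - -2 = 8
Det delta = 8 * -11 = -88
New det = 62 + -88 = -26

Answer: -26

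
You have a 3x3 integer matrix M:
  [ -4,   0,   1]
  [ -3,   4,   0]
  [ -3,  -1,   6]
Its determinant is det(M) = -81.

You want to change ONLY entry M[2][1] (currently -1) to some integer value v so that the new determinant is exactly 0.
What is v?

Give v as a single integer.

Answer: -28

Derivation:
det is linear in entry M[2][1]: det = old_det + (v - -1) * C_21
Cofactor C_21 = -3
Want det = 0: -81 + (v - -1) * -3 = 0
  (v - -1) = 81 / -3 = -27
  v = -1 + (-27) = -28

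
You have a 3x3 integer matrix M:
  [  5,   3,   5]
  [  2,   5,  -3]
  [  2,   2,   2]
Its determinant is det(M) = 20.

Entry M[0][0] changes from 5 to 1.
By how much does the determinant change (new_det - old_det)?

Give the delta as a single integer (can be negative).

Cofactor C_00 = 16
Entry delta = 1 - 5 = -4
Det delta = entry_delta * cofactor = -4 * 16 = -64

Answer: -64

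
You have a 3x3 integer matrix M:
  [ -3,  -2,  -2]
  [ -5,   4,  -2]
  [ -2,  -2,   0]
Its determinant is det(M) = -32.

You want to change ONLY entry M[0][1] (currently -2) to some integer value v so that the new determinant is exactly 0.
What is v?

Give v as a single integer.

Answer: 6

Derivation:
det is linear in entry M[0][1]: det = old_det + (v - -2) * C_01
Cofactor C_01 = 4
Want det = 0: -32 + (v - -2) * 4 = 0
  (v - -2) = 32 / 4 = 8
  v = -2 + (8) = 6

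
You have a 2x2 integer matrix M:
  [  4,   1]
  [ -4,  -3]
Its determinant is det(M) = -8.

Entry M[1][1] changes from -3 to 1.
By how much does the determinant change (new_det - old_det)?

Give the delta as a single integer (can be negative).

Cofactor C_11 = 4
Entry delta = 1 - -3 = 4
Det delta = entry_delta * cofactor = 4 * 4 = 16

Answer: 16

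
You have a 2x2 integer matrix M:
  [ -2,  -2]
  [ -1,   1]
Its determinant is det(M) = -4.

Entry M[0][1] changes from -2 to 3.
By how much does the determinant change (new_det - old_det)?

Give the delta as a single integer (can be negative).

Cofactor C_01 = 1
Entry delta = 3 - -2 = 5
Det delta = entry_delta * cofactor = 5 * 1 = 5

Answer: 5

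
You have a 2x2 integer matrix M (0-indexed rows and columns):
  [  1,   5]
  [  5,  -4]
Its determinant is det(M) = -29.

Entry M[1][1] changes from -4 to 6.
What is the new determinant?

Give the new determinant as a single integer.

det is linear in row 1: changing M[1][1] by delta changes det by delta * cofactor(1,1).
Cofactor C_11 = (-1)^(1+1) * minor(1,1) = 1
Entry delta = 6 - -4 = 10
Det delta = 10 * 1 = 10
New det = -29 + 10 = -19

Answer: -19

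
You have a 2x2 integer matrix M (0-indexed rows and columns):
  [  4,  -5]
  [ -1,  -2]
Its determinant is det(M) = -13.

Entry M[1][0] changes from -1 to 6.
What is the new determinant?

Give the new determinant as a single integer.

Answer: 22

Derivation:
det is linear in row 1: changing M[1][0] by delta changes det by delta * cofactor(1,0).
Cofactor C_10 = (-1)^(1+0) * minor(1,0) = 5
Entry delta = 6 - -1 = 7
Det delta = 7 * 5 = 35
New det = -13 + 35 = 22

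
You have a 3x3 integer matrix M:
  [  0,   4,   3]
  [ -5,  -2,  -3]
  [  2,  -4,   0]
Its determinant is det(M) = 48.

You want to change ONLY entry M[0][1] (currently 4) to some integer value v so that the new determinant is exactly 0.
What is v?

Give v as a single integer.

Answer: 12

Derivation:
det is linear in entry M[0][1]: det = old_det + (v - 4) * C_01
Cofactor C_01 = -6
Want det = 0: 48 + (v - 4) * -6 = 0
  (v - 4) = -48 / -6 = 8
  v = 4 + (8) = 12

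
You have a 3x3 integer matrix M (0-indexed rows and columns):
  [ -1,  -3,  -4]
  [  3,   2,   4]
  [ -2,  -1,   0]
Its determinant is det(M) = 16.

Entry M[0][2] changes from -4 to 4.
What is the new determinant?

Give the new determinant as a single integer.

Answer: 24

Derivation:
det is linear in row 0: changing M[0][2] by delta changes det by delta * cofactor(0,2).
Cofactor C_02 = (-1)^(0+2) * minor(0,2) = 1
Entry delta = 4 - -4 = 8
Det delta = 8 * 1 = 8
New det = 16 + 8 = 24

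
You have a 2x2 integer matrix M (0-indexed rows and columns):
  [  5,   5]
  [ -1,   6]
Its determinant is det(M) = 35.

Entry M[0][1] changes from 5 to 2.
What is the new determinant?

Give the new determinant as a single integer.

det is linear in row 0: changing M[0][1] by delta changes det by delta * cofactor(0,1).
Cofactor C_01 = (-1)^(0+1) * minor(0,1) = 1
Entry delta = 2 - 5 = -3
Det delta = -3 * 1 = -3
New det = 35 + -3 = 32

Answer: 32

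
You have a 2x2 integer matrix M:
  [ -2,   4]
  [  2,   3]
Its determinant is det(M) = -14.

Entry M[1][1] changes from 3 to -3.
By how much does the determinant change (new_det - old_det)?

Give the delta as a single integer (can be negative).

Answer: 12

Derivation:
Cofactor C_11 = -2
Entry delta = -3 - 3 = -6
Det delta = entry_delta * cofactor = -6 * -2 = 12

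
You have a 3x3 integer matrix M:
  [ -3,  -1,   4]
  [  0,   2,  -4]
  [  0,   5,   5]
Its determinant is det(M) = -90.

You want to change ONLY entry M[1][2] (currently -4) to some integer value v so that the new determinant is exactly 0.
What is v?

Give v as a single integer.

det is linear in entry M[1][2]: det = old_det + (v - -4) * C_12
Cofactor C_12 = 15
Want det = 0: -90 + (v - -4) * 15 = 0
  (v - -4) = 90 / 15 = 6
  v = -4 + (6) = 2

Answer: 2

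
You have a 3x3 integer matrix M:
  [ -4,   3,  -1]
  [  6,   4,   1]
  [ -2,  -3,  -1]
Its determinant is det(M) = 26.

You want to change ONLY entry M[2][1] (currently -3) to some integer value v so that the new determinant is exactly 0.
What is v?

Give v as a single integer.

Answer: 10

Derivation:
det is linear in entry M[2][1]: det = old_det + (v - -3) * C_21
Cofactor C_21 = -2
Want det = 0: 26 + (v - -3) * -2 = 0
  (v - -3) = -26 / -2 = 13
  v = -3 + (13) = 10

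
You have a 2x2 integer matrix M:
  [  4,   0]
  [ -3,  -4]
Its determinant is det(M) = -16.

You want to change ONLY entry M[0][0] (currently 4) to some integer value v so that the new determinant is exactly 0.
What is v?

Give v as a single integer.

det is linear in entry M[0][0]: det = old_det + (v - 4) * C_00
Cofactor C_00 = -4
Want det = 0: -16 + (v - 4) * -4 = 0
  (v - 4) = 16 / -4 = -4
  v = 4 + (-4) = 0

Answer: 0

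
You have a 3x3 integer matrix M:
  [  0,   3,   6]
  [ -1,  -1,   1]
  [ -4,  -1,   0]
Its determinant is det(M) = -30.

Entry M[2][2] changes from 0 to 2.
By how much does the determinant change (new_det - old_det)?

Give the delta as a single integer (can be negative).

Answer: 6

Derivation:
Cofactor C_22 = 3
Entry delta = 2 - 0 = 2
Det delta = entry_delta * cofactor = 2 * 3 = 6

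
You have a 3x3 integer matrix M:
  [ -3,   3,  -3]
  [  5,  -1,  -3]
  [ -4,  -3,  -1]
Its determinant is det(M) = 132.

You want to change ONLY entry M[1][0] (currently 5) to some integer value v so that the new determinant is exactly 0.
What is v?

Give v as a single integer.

Answer: -6

Derivation:
det is linear in entry M[1][0]: det = old_det + (v - 5) * C_10
Cofactor C_10 = 12
Want det = 0: 132 + (v - 5) * 12 = 0
  (v - 5) = -132 / 12 = -11
  v = 5 + (-11) = -6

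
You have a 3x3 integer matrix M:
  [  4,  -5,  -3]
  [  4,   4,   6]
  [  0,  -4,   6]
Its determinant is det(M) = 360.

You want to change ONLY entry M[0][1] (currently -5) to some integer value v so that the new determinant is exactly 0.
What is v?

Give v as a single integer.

Answer: 10

Derivation:
det is linear in entry M[0][1]: det = old_det + (v - -5) * C_01
Cofactor C_01 = -24
Want det = 0: 360 + (v - -5) * -24 = 0
  (v - -5) = -360 / -24 = 15
  v = -5 + (15) = 10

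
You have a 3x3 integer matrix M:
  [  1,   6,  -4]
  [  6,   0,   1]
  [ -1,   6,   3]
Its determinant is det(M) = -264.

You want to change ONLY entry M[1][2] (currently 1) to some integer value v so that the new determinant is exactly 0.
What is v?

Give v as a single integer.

det is linear in entry M[1][2]: det = old_det + (v - 1) * C_12
Cofactor C_12 = -12
Want det = 0: -264 + (v - 1) * -12 = 0
  (v - 1) = 264 / -12 = -22
  v = 1 + (-22) = -21

Answer: -21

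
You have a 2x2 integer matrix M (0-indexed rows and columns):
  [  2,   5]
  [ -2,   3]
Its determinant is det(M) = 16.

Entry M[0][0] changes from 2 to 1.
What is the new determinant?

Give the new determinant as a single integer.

Answer: 13

Derivation:
det is linear in row 0: changing M[0][0] by delta changes det by delta * cofactor(0,0).
Cofactor C_00 = (-1)^(0+0) * minor(0,0) = 3
Entry delta = 1 - 2 = -1
Det delta = -1 * 3 = -3
New det = 16 + -3 = 13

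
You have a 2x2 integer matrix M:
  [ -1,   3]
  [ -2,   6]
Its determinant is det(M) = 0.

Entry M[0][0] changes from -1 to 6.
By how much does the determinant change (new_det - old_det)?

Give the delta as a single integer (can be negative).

Cofactor C_00 = 6
Entry delta = 6 - -1 = 7
Det delta = entry_delta * cofactor = 7 * 6 = 42

Answer: 42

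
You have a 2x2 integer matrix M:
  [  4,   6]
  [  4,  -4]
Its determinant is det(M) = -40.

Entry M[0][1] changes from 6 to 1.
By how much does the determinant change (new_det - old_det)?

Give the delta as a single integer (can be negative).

Cofactor C_01 = -4
Entry delta = 1 - 6 = -5
Det delta = entry_delta * cofactor = -5 * -4 = 20

Answer: 20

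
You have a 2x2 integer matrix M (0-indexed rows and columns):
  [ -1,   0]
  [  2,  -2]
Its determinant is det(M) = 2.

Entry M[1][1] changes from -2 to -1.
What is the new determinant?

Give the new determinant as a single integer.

det is linear in row 1: changing M[1][1] by delta changes det by delta * cofactor(1,1).
Cofactor C_11 = (-1)^(1+1) * minor(1,1) = -1
Entry delta = -1 - -2 = 1
Det delta = 1 * -1 = -1
New det = 2 + -1 = 1

Answer: 1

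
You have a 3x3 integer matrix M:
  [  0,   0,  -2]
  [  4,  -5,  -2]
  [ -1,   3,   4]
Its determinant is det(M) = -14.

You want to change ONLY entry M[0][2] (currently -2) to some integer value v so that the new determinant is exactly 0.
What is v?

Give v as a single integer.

det is linear in entry M[0][2]: det = old_det + (v - -2) * C_02
Cofactor C_02 = 7
Want det = 0: -14 + (v - -2) * 7 = 0
  (v - -2) = 14 / 7 = 2
  v = -2 + (2) = 0

Answer: 0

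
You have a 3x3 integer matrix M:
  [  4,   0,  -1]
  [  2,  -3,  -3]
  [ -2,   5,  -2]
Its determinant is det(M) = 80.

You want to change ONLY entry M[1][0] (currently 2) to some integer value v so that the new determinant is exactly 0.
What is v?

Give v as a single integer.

Answer: 18

Derivation:
det is linear in entry M[1][0]: det = old_det + (v - 2) * C_10
Cofactor C_10 = -5
Want det = 0: 80 + (v - 2) * -5 = 0
  (v - 2) = -80 / -5 = 16
  v = 2 + (16) = 18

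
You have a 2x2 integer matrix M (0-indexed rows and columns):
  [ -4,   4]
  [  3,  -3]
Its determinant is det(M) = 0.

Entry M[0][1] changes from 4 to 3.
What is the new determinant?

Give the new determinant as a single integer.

det is linear in row 0: changing M[0][1] by delta changes det by delta * cofactor(0,1).
Cofactor C_01 = (-1)^(0+1) * minor(0,1) = -3
Entry delta = 3 - 4 = -1
Det delta = -1 * -3 = 3
New det = 0 + 3 = 3

Answer: 3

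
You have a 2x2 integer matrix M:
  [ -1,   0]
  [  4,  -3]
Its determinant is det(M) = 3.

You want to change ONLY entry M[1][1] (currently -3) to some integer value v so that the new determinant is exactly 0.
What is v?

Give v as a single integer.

Answer: 0

Derivation:
det is linear in entry M[1][1]: det = old_det + (v - -3) * C_11
Cofactor C_11 = -1
Want det = 0: 3 + (v - -3) * -1 = 0
  (v - -3) = -3 / -1 = 3
  v = -3 + (3) = 0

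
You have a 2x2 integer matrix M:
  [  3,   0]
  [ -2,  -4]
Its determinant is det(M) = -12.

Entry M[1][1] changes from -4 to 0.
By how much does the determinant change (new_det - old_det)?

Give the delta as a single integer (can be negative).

Answer: 12

Derivation:
Cofactor C_11 = 3
Entry delta = 0 - -4 = 4
Det delta = entry_delta * cofactor = 4 * 3 = 12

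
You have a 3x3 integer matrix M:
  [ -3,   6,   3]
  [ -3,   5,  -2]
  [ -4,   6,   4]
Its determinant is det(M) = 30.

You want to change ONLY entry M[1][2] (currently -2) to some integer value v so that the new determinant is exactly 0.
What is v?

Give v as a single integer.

det is linear in entry M[1][2]: det = old_det + (v - -2) * C_12
Cofactor C_12 = -6
Want det = 0: 30 + (v - -2) * -6 = 0
  (v - -2) = -30 / -6 = 5
  v = -2 + (5) = 3

Answer: 3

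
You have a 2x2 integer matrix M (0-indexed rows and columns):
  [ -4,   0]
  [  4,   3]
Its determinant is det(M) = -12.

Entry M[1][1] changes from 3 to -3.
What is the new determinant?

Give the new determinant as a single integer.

Answer: 12

Derivation:
det is linear in row 1: changing M[1][1] by delta changes det by delta * cofactor(1,1).
Cofactor C_11 = (-1)^(1+1) * minor(1,1) = -4
Entry delta = -3 - 3 = -6
Det delta = -6 * -4 = 24
New det = -12 + 24 = 12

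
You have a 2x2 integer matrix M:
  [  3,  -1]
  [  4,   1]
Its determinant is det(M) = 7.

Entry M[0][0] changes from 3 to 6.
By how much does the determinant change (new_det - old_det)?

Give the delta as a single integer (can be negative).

Cofactor C_00 = 1
Entry delta = 6 - 3 = 3
Det delta = entry_delta * cofactor = 3 * 1 = 3

Answer: 3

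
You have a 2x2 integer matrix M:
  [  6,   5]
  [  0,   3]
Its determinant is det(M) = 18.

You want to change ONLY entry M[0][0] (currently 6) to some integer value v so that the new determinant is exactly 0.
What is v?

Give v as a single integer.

det is linear in entry M[0][0]: det = old_det + (v - 6) * C_00
Cofactor C_00 = 3
Want det = 0: 18 + (v - 6) * 3 = 0
  (v - 6) = -18 / 3 = -6
  v = 6 + (-6) = 0

Answer: 0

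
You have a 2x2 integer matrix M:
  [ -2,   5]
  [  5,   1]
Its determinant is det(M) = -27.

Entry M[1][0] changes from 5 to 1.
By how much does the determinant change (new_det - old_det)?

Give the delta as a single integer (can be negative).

Answer: 20

Derivation:
Cofactor C_10 = -5
Entry delta = 1 - 5 = -4
Det delta = entry_delta * cofactor = -4 * -5 = 20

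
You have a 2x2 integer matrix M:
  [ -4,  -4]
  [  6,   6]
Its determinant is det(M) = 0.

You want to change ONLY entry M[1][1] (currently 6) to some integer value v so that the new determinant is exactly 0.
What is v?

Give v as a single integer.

Answer: 6

Derivation:
det is linear in entry M[1][1]: det = old_det + (v - 6) * C_11
Cofactor C_11 = -4
Want det = 0: 0 + (v - 6) * -4 = 0
  (v - 6) = 0 / -4 = 0
  v = 6 + (0) = 6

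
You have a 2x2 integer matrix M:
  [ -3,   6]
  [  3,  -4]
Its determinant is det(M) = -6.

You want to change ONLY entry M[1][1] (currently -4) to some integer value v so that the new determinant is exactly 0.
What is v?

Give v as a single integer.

Answer: -6

Derivation:
det is linear in entry M[1][1]: det = old_det + (v - -4) * C_11
Cofactor C_11 = -3
Want det = 0: -6 + (v - -4) * -3 = 0
  (v - -4) = 6 / -3 = -2
  v = -4 + (-2) = -6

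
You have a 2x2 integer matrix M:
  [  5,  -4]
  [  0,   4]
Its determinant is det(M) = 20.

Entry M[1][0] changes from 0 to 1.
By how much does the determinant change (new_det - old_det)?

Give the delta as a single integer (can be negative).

Cofactor C_10 = 4
Entry delta = 1 - 0 = 1
Det delta = entry_delta * cofactor = 1 * 4 = 4

Answer: 4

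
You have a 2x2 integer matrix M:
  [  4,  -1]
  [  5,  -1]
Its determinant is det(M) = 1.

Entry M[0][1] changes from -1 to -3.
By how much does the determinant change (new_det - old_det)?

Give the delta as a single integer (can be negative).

Cofactor C_01 = -5
Entry delta = -3 - -1 = -2
Det delta = entry_delta * cofactor = -2 * -5 = 10

Answer: 10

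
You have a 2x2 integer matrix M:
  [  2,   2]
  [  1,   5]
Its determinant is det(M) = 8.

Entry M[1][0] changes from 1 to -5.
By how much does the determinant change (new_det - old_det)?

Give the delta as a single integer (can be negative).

Answer: 12

Derivation:
Cofactor C_10 = -2
Entry delta = -5 - 1 = -6
Det delta = entry_delta * cofactor = -6 * -2 = 12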